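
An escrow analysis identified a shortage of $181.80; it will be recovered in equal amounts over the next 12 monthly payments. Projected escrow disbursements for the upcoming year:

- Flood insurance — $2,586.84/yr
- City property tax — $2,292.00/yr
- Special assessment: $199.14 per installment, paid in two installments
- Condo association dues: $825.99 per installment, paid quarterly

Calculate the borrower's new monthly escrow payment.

$730.24

Flood insurance — $2,586.84/yr
City property tax — $2,292.00/yr
Special assessment — $199.14 × 2 = $398.28/yr
Condo association dues — $825.99 × 4 = $3,303.96/yr
Total per year = $2,586.84 + $2,292.00 + $398.28 + $3,303.96 = $8,581.08
Monthly = $8,581.08 / 12 = $715.09
Monthly shortage recovery: $181.80 / 12 = $15.15
Adjusted monthly = $715.09 + $15.15 = $730.24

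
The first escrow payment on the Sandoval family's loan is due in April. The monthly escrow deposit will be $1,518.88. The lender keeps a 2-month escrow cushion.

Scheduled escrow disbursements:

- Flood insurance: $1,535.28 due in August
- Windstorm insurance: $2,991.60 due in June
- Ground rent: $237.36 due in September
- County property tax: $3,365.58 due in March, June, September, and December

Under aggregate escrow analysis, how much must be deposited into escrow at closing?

Cushion = 2 × $1,518.88 = $3,037.76
Trial balance (start $0, +$1,518.88 each month, − disbursements):
  Apr: +$1,518.88 → $1,518.88
  May: +$1,518.88 → $3,037.76
  Jun: +$1,518.88 − $6,357.18 → -$1,800.54
  Jul: +$1,518.88 → -$281.66
  Aug: +$1,518.88 − $1,535.28 → -$298.06
  Sep: +$1,518.88 − $3,602.94 → -$2,382.12
  Oct: +$1,518.88 → -$863.24
  Nov: +$1,518.88 → $655.64
  Dec: +$1,518.88 − $3,365.58 → -$1,191.06
  Jan: +$1,518.88 → $327.82
  Feb: +$1,518.88 → $1,846.70
  Mar: +$1,518.88 − $3,365.58 → $0.00
Lowest trial balance = -$2,382.12 (Sep)
Initial deposit = cushion − low point = $3,037.76 − (-$2,382.12) = $5,419.88

$5,419.88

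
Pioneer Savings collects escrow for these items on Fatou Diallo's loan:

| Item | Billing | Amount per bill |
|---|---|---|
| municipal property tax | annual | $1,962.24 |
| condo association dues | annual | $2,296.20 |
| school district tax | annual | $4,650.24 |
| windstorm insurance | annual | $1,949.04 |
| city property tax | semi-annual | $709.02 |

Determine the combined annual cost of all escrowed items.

$12,275.76

Municipal property tax: $1,962.24 per year
Condo association dues: $2,296.20 per year
School district tax: $4,650.24 per year
Windstorm insurance: $1,949.04 per year
City property tax: $709.02 × 2 = $1,418.04 per year
Combined annual = $1,962.24 + $2,296.20 + $4,650.24 + $1,949.04 + $1,418.04 = $12,275.76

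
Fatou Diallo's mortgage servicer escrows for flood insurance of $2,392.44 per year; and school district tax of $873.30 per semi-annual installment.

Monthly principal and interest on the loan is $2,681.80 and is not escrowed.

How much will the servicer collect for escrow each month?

Flood insurance = $2,392.44
School district tax = $873.30 × 2 = $1,746.60
Yearly total = $2,392.44 + $1,746.60 = $4,139.04
Per month = $4,139.04 / 12 = $344.92

$344.92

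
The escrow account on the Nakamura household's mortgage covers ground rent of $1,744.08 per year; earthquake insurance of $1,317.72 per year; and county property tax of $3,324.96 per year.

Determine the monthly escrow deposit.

$532.23

Ground rent: $1,744.08
Earthquake insurance: $1,317.72
County property tax: $3,324.96
Combined annual = $6,386.76
Per month = $6,386.76 / 12 = $532.23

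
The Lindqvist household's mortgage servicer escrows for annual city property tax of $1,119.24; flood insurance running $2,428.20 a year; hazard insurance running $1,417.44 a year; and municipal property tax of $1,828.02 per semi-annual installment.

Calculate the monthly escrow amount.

$718.41

City property tax = $1,119.24 per year
Flood insurance = $2,428.20 per year
Hazard insurance = $1,417.44 per year
Municipal property tax = $1,828.02 × 2 = $3,656.04 per year
Total annual escrow = $8,620.92
Monthly escrow = $8,620.92 / 12 = $718.41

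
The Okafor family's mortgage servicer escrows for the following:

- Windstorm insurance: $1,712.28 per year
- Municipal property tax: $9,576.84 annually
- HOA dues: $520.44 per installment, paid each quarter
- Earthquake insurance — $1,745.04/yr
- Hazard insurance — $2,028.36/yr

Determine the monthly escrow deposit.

$1,428.69

Windstorm insurance = $1,712.28
Municipal property tax = $9,576.84
HOA dues = $520.44 × 4 = $2,081.76
Earthquake insurance = $1,745.04
Hazard insurance = $2,028.36
Combined annual = $17,144.28
Base monthly escrow = $17,144.28 / 12 = $1,428.69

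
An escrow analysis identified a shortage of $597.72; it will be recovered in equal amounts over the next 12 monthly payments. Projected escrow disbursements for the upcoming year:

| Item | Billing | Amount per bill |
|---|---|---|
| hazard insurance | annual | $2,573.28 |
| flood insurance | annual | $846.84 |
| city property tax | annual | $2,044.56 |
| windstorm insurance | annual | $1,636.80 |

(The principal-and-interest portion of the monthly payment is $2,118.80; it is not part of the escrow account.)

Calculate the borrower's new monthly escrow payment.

$641.60

Hazard insurance — $2,573.28/yr
Flood insurance — $846.84/yr
City property tax — $2,044.56/yr
Windstorm insurance — $1,636.80/yr
Total per year = $2,573.28 + $846.84 + $2,044.56 + $1,636.80 = $7,101.48
Per month = $7,101.48 ÷ 12 = $591.79
Shortage per month = $597.72 ÷ 12 = $49.81
New monthly escrow = $591.79 + $49.81 = $641.60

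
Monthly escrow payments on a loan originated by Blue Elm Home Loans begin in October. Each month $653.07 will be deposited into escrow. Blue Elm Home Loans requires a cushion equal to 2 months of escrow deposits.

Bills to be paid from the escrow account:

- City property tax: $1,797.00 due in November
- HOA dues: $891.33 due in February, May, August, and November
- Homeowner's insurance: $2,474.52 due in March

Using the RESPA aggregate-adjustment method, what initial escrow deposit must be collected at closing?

$3,441.90

Cushion = 2 × $653.07 = $1,306.14
Trial balance (start $0, +$653.07 each month, − disbursements):
  Oct: +$653.07 → $653.07
  Nov: +$653.07 − $2,688.33 → -$1,382.19
  Dec: +$653.07 → -$729.12
  Jan: +$653.07 → -$76.05
  Feb: +$653.07 − $891.33 → -$314.31
  Mar: +$653.07 − $2,474.52 → -$2,135.76
  Apr: +$653.07 → -$1,482.69
  May: +$653.07 − $891.33 → -$1,720.95
  Jun: +$653.07 → -$1,067.88
  Jul: +$653.07 → -$414.81
  Aug: +$653.07 − $891.33 → -$653.07
  Sep: +$653.07 → $0.00
Lowest trial balance = -$2,135.76 (Mar)
Initial deposit = cushion − low point = $1,306.14 − (-$2,135.76) = $3,441.90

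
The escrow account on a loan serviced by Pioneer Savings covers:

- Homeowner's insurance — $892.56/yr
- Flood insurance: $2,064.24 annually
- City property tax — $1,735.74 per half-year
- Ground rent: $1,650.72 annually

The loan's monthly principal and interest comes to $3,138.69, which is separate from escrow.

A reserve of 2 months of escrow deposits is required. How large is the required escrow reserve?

$1,346.50

Homeowner's insurance = $892.56/yr
Flood insurance = $2,064.24/yr
City property tax = $1,735.74 × 2 = $3,471.48/yr
Ground rent = $1,650.72/yr
Yearly total = $8,079.00
Per month = $8,079.00 / 12 = $673.25
Required cushion = 2 × $673.25 = $1,346.50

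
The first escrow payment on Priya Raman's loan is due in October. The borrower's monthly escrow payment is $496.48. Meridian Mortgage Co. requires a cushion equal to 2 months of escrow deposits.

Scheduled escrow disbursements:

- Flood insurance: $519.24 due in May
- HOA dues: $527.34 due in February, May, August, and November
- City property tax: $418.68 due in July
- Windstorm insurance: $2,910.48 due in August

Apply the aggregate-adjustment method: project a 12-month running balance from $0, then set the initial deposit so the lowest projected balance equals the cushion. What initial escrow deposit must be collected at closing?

Cushion = 2 × $496.48 = $992.96
Trial balance (start $0, +$496.48 each month, − disbursements):
  Oct: +$496.48 → $496.48
  Nov: +$496.48 − $527.34 → $465.62
  Dec: +$496.48 → $962.10
  Jan: +$496.48 → $1,458.58
  Feb: +$496.48 − $527.34 → $1,427.72
  Mar: +$496.48 → $1,924.20
  Apr: +$496.48 → $2,420.68
  May: +$496.48 − $1,046.58 → $1,870.58
  Jun: +$496.48 → $2,367.06
  Jul: +$496.48 − $418.68 → $2,444.86
  Aug: +$496.48 − $3,437.82 → -$496.48
  Sep: +$496.48 → $0.00
Lowest trial balance = -$496.48 (Aug)
Initial deposit = cushion − low point = $992.96 − (-$496.48) = $1,489.44

$1,489.44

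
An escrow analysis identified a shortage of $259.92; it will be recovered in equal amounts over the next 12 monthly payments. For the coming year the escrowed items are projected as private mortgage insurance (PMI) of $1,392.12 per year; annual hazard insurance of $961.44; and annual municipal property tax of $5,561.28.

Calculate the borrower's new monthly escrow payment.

$681.23

Private mortgage insurance (PMI): $1,392.12 annually
Hazard insurance: $961.44 annually
Municipal property tax: $5,561.28 annually
Combined annual = $1,392.12 + $961.44 + $5,561.28 = $7,914.84
Base monthly escrow = $7,914.84 / 12 = $659.57
Shortage spread = $259.92 ÷ 12 = $21.66/mo
Adjusted monthly = $659.57 + $21.66 = $681.23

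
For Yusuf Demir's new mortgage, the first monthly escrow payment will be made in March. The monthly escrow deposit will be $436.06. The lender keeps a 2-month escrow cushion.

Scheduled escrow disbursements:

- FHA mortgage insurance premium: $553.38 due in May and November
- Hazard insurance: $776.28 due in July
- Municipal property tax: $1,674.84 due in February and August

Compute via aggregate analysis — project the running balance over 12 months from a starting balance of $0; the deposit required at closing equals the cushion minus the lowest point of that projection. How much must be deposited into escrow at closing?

$1,260.26

Cushion = 2 × $436.06 = $872.12
Trial balance (start $0, +$436.06 each month, − disbursements):
  Mar: +$436.06 → $436.06
  Apr: +$436.06 → $872.12
  May: +$436.06 − $553.38 → $754.80
  Jun: +$436.06 → $1,190.86
  Jul: +$436.06 − $776.28 → $850.64
  Aug: +$436.06 − $1,674.84 → -$388.14
  Sep: +$436.06 → $47.92
  Oct: +$436.06 → $483.98
  Nov: +$436.06 − $553.38 → $366.66
  Dec: +$436.06 → $802.72
  Jan: +$436.06 → $1,238.78
  Feb: +$436.06 − $1,674.84 → $0.00
Lowest trial balance = -$388.14 (Aug)
Initial deposit = cushion − low point = $872.12 − (-$388.14) = $1,260.26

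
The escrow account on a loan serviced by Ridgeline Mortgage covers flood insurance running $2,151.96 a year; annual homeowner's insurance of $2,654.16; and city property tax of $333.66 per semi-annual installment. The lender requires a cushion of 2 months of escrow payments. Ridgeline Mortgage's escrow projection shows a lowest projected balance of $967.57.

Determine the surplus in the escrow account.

$55.33

Flood insurance — $2,151.96
Homeowner's insurance — $2,654.16
City property tax — $333.66 × 2 = $667.32
Total per year = $2,151.96 + $2,654.16 + $667.32 = $5,473.44
Per month = $5,473.44 / 12 = $456.12
Required cushion = 2 × $456.12 = $912.24
Surplus = $967.57 − $912.24 = $55.33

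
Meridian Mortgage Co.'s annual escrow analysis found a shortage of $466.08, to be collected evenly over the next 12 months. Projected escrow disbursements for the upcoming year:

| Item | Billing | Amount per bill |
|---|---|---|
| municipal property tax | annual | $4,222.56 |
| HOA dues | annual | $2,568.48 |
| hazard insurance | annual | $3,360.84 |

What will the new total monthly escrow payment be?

Municipal property tax = $4,222.56/yr
HOA dues = $2,568.48/yr
Hazard insurance = $3,360.84/yr
Total per year = $4,222.56 + $2,568.48 + $3,360.84 = $10,151.88
Monthly escrow = $10,151.88 / 12 = $845.99
Shortage per month = $466.08 ÷ 12 = $38.84
Adjusted monthly = $845.99 + $38.84 = $884.83

$884.83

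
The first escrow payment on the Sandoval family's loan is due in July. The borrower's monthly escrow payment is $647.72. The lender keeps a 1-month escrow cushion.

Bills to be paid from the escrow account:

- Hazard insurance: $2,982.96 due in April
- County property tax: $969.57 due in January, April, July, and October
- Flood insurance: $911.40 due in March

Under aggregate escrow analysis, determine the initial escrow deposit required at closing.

$1,943.16

Cushion = 1 × $647.72 = $647.72
Trial balance (start $0, +$647.72 each month, − disbursements):
  Jul: +$647.72 − $969.57 → -$321.85
  Aug: +$647.72 → $325.87
  Sep: +$647.72 → $973.59
  Oct: +$647.72 − $969.57 → $651.74
  Nov: +$647.72 → $1,299.46
  Dec: +$647.72 → $1,947.18
  Jan: +$647.72 − $969.57 → $1,625.33
  Feb: +$647.72 → $2,273.05
  Mar: +$647.72 − $911.40 → $2,009.37
  Apr: +$647.72 − $3,952.53 → -$1,295.44
  May: +$647.72 → -$647.72
  Jun: +$647.72 → $0.00
Lowest trial balance = -$1,295.44 (Apr)
Initial deposit = cushion − low point = $647.72 − (-$1,295.44) = $1,943.16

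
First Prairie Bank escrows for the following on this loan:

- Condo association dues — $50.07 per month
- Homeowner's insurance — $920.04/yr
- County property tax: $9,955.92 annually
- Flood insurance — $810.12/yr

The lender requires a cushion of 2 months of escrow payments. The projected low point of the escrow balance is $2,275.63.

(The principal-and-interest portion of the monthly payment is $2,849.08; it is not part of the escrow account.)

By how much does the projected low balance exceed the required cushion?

$227.81

Condo association dues: $50.07 × 12 = $600.84/yr
Homeowner's insurance: $920.04/yr
County property tax: $9,955.92/yr
Flood insurance: $810.12/yr
Total annual escrow = $600.84 + $920.04 + $9,955.92 + $810.12 = $12,286.92
Base monthly escrow = $12,286.92 / 12 = $1,023.91
Required reserve = 2 × $1,023.91 = $2,047.82
Surplus = $2,275.63 − $2,047.82 = $227.81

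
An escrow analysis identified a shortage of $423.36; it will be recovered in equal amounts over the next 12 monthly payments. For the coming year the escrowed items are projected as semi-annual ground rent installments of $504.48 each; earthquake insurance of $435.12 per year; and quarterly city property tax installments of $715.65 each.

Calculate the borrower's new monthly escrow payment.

Ground rent = $504.48 × 2 = $1,008.96/yr
Earthquake insurance = $435.12/yr
City property tax = $715.65 × 4 = $2,862.60/yr
Total per year = $4,306.68
Base monthly escrow = $4,306.68 / 12 = $358.89
Shortage spread = $423.36 / 12 = $35.28/mo
Adjusted monthly = $358.89 + $35.28 = $394.17

$394.17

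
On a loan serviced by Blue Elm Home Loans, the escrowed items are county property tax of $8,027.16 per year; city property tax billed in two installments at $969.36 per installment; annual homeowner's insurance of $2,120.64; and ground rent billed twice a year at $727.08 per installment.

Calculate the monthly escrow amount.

County property tax: $8,027.16 per year
City property tax: $969.36 × 2 = $1,938.72 per year
Homeowner's insurance: $2,120.64 per year
Ground rent: $727.08 × 2 = $1,454.16 per year
Yearly total = $13,540.68
Per month = $13,540.68 / 12 = $1,128.39

$1,128.39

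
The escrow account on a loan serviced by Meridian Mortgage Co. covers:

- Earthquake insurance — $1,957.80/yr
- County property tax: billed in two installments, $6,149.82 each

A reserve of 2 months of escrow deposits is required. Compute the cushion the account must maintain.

Earthquake insurance: $1,957.80 annually
County property tax: $6,149.82 × 2 = $12,299.64 annually
Total per year = $1,957.80 + $12,299.64 = $14,257.44
Monthly = $14,257.44 / 12 = $1,188.12
Required cushion = 2 × $1,188.12 = $2,376.24

$2,376.24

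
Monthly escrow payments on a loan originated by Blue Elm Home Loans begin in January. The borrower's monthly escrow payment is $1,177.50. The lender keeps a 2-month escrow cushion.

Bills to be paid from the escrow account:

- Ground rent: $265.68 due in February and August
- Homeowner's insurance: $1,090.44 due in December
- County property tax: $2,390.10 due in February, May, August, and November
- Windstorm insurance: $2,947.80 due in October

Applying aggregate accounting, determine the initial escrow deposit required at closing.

$2,655.78

Cushion = 2 × $1,177.50 = $2,355.00
Trial balance (start $0, +$1,177.50 each month, − disbursements):
  Jan: +$1,177.50 → $1,177.50
  Feb: +$1,177.50 − $2,655.78 → -$300.78
  Mar: +$1,177.50 → $876.72
  Apr: +$1,177.50 → $2,054.22
  May: +$1,177.50 − $2,390.10 → $841.62
  Jun: +$1,177.50 → $2,019.12
  Jul: +$1,177.50 → $3,196.62
  Aug: +$1,177.50 − $2,655.78 → $1,718.34
  Sep: +$1,177.50 → $2,895.84
  Oct: +$1,177.50 − $2,947.80 → $1,125.54
  Nov: +$1,177.50 − $2,390.10 → -$87.06
  Dec: +$1,177.50 − $1,090.44 → $0.00
Lowest trial balance = -$300.78 (Feb)
Initial deposit = cushion − low point = $2,355.00 − (-$300.78) = $2,655.78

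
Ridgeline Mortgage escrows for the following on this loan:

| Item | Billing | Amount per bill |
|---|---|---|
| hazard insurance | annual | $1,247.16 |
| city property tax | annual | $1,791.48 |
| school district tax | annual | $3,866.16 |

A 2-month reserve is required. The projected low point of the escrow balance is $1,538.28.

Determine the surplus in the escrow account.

$387.48

Hazard insurance: $1,247.16
City property tax: $1,791.48
School district tax: $3,866.16
Annual escrow total = $1,247.16 + $1,791.48 + $3,866.16 = $6,904.80
Per month = $6,904.80 / 12 = $575.40
Required reserve = 2 × $575.40 = $1,150.80
Surplus = $1,538.28 − $1,150.80 = $387.48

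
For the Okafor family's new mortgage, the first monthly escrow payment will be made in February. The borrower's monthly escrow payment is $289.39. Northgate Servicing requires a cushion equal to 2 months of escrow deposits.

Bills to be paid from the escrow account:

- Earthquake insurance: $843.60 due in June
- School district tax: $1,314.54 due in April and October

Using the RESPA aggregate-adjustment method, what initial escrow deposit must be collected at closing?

Cushion = 2 × $289.39 = $578.78
Trial balance (start $0, +$289.39 each month, − disbursements):
  Feb: +$289.39 → $289.39
  Mar: +$289.39 → $578.78
  Apr: +$289.39 − $1,314.54 → -$446.37
  May: +$289.39 → -$156.98
  Jun: +$289.39 − $843.60 → -$711.19
  Jul: +$289.39 → -$421.80
  Aug: +$289.39 → -$132.41
  Sep: +$289.39 → $156.98
  Oct: +$289.39 − $1,314.54 → -$868.17
  Nov: +$289.39 → -$578.78
  Dec: +$289.39 → -$289.39
  Jan: +$289.39 → $0.00
Lowest trial balance = -$868.17 (Oct)
Initial deposit = cushion − low point = $578.78 − (-$868.17) = $1,446.95

$1,446.95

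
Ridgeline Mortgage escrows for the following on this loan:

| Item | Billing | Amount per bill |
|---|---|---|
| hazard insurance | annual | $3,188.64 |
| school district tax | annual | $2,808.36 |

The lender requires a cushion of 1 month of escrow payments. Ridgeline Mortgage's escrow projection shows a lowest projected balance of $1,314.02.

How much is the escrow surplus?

Hazard insurance = $3,188.64
School district tax = $2,808.36
Combined annual = $3,188.64 + $2,808.36 = $5,997.00
Per month = $5,997.00 ÷ 12 = $499.75
Required cushion = 1 × $499.75 = $499.75
Excess over cushion: $1,314.02 − $499.75 = $814.27

$814.27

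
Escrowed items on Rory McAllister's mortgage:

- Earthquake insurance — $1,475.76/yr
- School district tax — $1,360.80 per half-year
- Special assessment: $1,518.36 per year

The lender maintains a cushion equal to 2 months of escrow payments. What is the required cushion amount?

$952.62

Earthquake insurance: $1,475.76 per year
School district tax: $1,360.80 × 2 = $2,721.60 per year
Special assessment: $1,518.36 per year
Yearly total = $1,475.76 + $2,721.60 + $1,518.36 = $5,715.72
Monthly escrow = $5,715.72 ÷ 12 = $476.31
Cushion = 2 × $476.31 = $952.62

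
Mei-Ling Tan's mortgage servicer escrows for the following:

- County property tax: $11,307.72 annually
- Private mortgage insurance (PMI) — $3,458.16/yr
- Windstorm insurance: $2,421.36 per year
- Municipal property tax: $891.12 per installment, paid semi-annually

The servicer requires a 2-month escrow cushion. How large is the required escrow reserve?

$3,161.58

County property tax: $11,307.72
Private mortgage insurance (PMI): $3,458.16
Windstorm insurance: $2,421.36
Municipal property tax: $891.12 × 2 = $1,782.24
Combined annual = $11,307.72 + $3,458.16 + $2,421.36 + $1,782.24 = $18,969.48
Base monthly escrow = $18,969.48 / 12 = $1,580.79
Reserve = 2 × $1,580.79 = $3,161.58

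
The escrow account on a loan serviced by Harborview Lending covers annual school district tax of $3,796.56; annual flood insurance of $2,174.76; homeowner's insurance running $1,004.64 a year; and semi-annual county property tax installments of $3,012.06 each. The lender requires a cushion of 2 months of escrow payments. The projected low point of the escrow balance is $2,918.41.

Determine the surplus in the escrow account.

School district tax = $3,796.56
Flood insurance = $2,174.76
Homeowner's insurance = $1,004.64
County property tax = $3,012.06 × 2 = $6,024.12
Combined annual = $13,000.08
Monthly escrow = $13,000.08 / 12 = $1,083.34
Required reserve = 2 × $1,083.34 = $2,166.68
Excess over cushion: $2,918.41 − $2,166.68 = $751.73

$751.73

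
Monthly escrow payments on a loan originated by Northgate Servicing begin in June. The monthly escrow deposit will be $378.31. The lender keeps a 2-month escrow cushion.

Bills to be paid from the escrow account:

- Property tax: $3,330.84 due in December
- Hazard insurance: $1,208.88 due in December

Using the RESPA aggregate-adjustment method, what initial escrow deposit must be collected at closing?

Cushion = 2 × $378.31 = $756.62
Trial balance (start $0, +$378.31 each month, − disbursements):
  Jun: +$378.31 → $378.31
  Jul: +$378.31 → $756.62
  Aug: +$378.31 → $1,134.93
  Sep: +$378.31 → $1,513.24
  Oct: +$378.31 → $1,891.55
  Nov: +$378.31 → $2,269.86
  Dec: +$378.31 − $4,539.72 → -$1,891.55
  Jan: +$378.31 → -$1,513.24
  Feb: +$378.31 → -$1,134.93
  Mar: +$378.31 → -$756.62
  Apr: +$378.31 → -$378.31
  May: +$378.31 → $0.00
Lowest trial balance = -$1,891.55 (Dec)
Initial deposit = cushion − low point = $756.62 − (-$1,891.55) = $2,648.17

$2,648.17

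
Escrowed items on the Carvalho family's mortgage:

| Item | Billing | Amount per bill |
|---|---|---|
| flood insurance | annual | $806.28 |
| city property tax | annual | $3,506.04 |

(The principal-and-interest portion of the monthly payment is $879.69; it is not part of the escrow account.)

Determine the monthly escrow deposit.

$359.36

Flood insurance — $806.28 per year
City property tax — $3,506.04 per year
Total per year = $806.28 + $3,506.04 = $4,312.32
Monthly = $4,312.32 / 12 = $359.36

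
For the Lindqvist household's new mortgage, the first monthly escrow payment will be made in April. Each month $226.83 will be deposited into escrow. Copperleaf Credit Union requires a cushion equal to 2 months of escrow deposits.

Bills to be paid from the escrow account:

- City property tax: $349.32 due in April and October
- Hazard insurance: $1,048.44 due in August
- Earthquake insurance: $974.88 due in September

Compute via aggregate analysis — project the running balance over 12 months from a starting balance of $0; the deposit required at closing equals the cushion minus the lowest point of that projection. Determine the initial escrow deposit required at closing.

Cushion = 2 × $226.83 = $453.66
Trial balance (start $0, +$226.83 each month, − disbursements):
  Apr: +$226.83 − $349.32 → -$122.49
  May: +$226.83 → $104.34
  Jun: +$226.83 → $331.17
  Jul: +$226.83 → $558.00
  Aug: +$226.83 − $1,048.44 → -$263.61
  Sep: +$226.83 − $974.88 → -$1,011.66
  Oct: +$226.83 − $349.32 → -$1,134.15
  Nov: +$226.83 → -$907.32
  Dec: +$226.83 → -$680.49
  Jan: +$226.83 → -$453.66
  Feb: +$226.83 → -$226.83
  Mar: +$226.83 → $0.00
Lowest trial balance = -$1,134.15 (Oct)
Initial deposit = cushion − low point = $453.66 − (-$1,134.15) = $1,587.81

$1,587.81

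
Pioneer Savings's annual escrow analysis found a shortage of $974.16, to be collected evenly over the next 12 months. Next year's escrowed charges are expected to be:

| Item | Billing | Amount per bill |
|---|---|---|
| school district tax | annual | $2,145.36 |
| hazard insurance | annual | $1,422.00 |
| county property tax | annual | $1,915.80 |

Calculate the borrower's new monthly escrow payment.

School district tax: $2,145.36
Hazard insurance: $1,422.00
County property tax: $1,915.80
Total per year = $5,483.16
Base monthly escrow = $5,483.16 / 12 = $456.93
Shortage per month = $974.16 ÷ 12 = $81.18
Adjusted monthly = $456.93 + $81.18 = $538.11

$538.11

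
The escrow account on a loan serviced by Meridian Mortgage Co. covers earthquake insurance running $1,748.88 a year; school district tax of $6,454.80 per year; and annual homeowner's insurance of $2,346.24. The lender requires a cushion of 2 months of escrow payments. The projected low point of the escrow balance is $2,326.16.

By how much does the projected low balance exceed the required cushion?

$567.84

Earthquake insurance = $1,748.88 per year
School district tax = $6,454.80 per year
Homeowner's insurance = $2,346.24 per year
Yearly total = $1,748.88 + $6,454.80 + $2,346.24 = $10,549.92
Per month = $10,549.92 ÷ 12 = $879.16
Required reserve = 2 × $879.16 = $1,758.32
Excess over cushion: $2,326.16 − $1,758.32 = $567.84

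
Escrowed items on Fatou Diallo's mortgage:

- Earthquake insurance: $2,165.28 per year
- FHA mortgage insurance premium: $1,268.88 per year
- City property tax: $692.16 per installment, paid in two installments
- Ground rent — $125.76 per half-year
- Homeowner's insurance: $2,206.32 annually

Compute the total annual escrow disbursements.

$7,276.32

Earthquake insurance — $2,165.28 annually
FHA mortgage insurance premium — $1,268.88 annually
City property tax — $692.16 × 2 = $1,384.32 annually
Ground rent — $125.76 × 2 = $251.52 annually
Homeowner's insurance — $2,206.32 annually
Total per year = $2,165.28 + $1,268.88 + $1,384.32 + $251.52 + $2,206.32 = $7,276.32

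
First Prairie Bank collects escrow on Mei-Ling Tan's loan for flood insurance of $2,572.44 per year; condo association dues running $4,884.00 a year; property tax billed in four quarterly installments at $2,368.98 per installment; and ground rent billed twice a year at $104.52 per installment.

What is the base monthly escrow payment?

Flood insurance = $2,572.44 per year
Condo association dues = $4,884.00 per year
Property tax = $2,368.98 × 4 = $9,475.92 per year
Ground rent = $104.52 × 2 = $209.04 per year
Yearly total = $2,572.44 + $4,884.00 + $9,475.92 + $209.04 = $17,141.40
Base monthly escrow = $17,141.40 ÷ 12 = $1,428.45

$1,428.45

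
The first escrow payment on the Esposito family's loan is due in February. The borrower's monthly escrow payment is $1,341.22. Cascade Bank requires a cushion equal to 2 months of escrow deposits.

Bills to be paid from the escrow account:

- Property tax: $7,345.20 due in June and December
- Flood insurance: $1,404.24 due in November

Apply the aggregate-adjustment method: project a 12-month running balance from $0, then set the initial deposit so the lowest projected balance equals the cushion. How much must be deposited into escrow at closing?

Cushion = 2 × $1,341.22 = $2,682.44
Trial balance (start $0, +$1,341.22 each month, − disbursements):
  Feb: +$1,341.22 → $1,341.22
  Mar: +$1,341.22 → $2,682.44
  Apr: +$1,341.22 → $4,023.66
  May: +$1,341.22 → $5,364.88
  Jun: +$1,341.22 − $7,345.20 → -$639.10
  Jul: +$1,341.22 → $702.12
  Aug: +$1,341.22 → $2,043.34
  Sep: +$1,341.22 → $3,384.56
  Oct: +$1,341.22 → $4,725.78
  Nov: +$1,341.22 − $1,404.24 → $4,662.76
  Dec: +$1,341.22 − $7,345.20 → -$1,341.22
  Jan: +$1,341.22 → $0.00
Lowest trial balance = -$1,341.22 (Dec)
Initial deposit = cushion − low point = $2,682.44 − (-$1,341.22) = $4,023.66

$4,023.66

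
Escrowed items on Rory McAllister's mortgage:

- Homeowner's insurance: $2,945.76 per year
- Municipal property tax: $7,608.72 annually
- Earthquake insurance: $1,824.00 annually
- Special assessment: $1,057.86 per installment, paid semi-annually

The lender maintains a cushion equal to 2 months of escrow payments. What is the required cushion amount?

$2,415.70

Homeowner's insurance = $2,945.76/yr
Municipal property tax = $7,608.72/yr
Earthquake insurance = $1,824.00/yr
Special assessment = $1,057.86 × 2 = $2,115.72/yr
Total per year = $14,494.20
Per month = $14,494.20 / 12 = $1,207.85
Required cushion = 2 × $1,207.85 = $2,415.70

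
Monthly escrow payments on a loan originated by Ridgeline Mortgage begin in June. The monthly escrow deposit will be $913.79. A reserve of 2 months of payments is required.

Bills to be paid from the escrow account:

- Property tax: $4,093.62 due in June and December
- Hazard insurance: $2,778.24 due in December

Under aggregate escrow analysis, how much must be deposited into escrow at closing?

Cushion = 2 × $913.79 = $1,827.58
Trial balance (start $0, +$913.79 each month, − disbursements):
  Jun: +$913.79 − $4,093.62 → -$3,179.83
  Jul: +$913.79 → -$2,266.04
  Aug: +$913.79 → -$1,352.25
  Sep: +$913.79 → -$438.46
  Oct: +$913.79 → $475.33
  Nov: +$913.79 → $1,389.12
  Dec: +$913.79 − $6,871.86 → -$4,568.95
  Jan: +$913.79 → -$3,655.16
  Feb: +$913.79 → -$2,741.37
  Mar: +$913.79 → -$1,827.58
  Apr: +$913.79 → -$913.79
  May: +$913.79 → $0.00
Lowest trial balance = -$4,568.95 (Dec)
Initial deposit = cushion − low point = $1,827.58 − (-$4,568.95) = $6,396.53

$6,396.53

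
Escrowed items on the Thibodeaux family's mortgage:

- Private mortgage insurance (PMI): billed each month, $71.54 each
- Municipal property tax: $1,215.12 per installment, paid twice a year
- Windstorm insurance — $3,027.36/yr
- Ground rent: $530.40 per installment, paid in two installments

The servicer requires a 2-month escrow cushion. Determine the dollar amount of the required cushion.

$1,229.48

Private mortgage insurance (PMI): $71.54 × 12 = $858.48
Municipal property tax: $1,215.12 × 2 = $2,430.24
Windstorm insurance: $3,027.36
Ground rent: $530.40 × 2 = $1,060.80
Yearly total = $7,376.88
Monthly escrow = $7,376.88 / 12 = $614.74
Required cushion = 2 × $614.74 = $1,229.48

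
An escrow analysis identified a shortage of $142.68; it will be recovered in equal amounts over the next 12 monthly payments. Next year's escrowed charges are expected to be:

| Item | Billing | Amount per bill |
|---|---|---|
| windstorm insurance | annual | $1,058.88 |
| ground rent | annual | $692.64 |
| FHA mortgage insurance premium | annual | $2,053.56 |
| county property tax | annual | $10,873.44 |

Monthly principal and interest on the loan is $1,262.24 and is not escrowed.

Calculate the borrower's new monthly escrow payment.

Windstorm insurance: $1,058.88
Ground rent: $692.64
FHA mortgage insurance premium: $2,053.56
County property tax: $10,873.44
Combined annual = $1,058.88 + $692.64 + $2,053.56 + $10,873.44 = $14,678.52
Monthly escrow = $14,678.52 / 12 = $1,223.21
Shortage spread = $142.68 / 12 = $11.89/mo
Adjusted monthly = $1,223.21 + $11.89 = $1,235.10

$1,235.10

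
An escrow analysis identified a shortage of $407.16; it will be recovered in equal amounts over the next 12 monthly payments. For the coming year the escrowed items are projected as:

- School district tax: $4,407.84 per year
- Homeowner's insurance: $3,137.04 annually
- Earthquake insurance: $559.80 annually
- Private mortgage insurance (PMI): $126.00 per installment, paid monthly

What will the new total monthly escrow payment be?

School district tax = $4,407.84 per year
Homeowner's insurance = $3,137.04 per year
Earthquake insurance = $559.80 per year
Private mortgage insurance (PMI) = $126.00 × 12 = $1,512.00 per year
Total per year = $4,407.84 + $3,137.04 + $559.80 + $1,512.00 = $9,616.68
Base monthly escrow = $9,616.68 ÷ 12 = $801.39
Monthly shortage recovery: $407.16 / 12 = $33.93
New monthly escrow = $801.39 + $33.93 = $835.32

$835.32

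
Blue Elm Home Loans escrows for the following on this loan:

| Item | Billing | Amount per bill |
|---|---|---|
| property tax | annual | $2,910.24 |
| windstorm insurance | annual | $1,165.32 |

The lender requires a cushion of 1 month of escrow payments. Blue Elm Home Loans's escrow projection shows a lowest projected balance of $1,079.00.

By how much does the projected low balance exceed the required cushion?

$739.37

Property tax — $2,910.24 annually
Windstorm insurance — $1,165.32 annually
Yearly total = $2,910.24 + $1,165.32 = $4,075.56
Base monthly escrow = $4,075.56 ÷ 12 = $339.63
Required cushion = 1 × $339.63 = $339.63
Excess over cushion: $1,079.00 − $339.63 = $739.37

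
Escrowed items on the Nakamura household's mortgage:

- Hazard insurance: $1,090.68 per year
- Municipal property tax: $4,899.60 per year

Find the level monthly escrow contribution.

$499.19

Hazard insurance: $1,090.68/yr
Municipal property tax: $4,899.60/yr
Yearly total = $1,090.68 + $4,899.60 = $5,990.28
Monthly escrow = $5,990.28 / 12 = $499.19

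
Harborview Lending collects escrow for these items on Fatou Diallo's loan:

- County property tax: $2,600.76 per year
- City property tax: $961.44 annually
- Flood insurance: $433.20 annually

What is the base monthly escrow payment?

County property tax: $2,600.76/yr
City property tax: $961.44/yr
Flood insurance: $433.20/yr
Combined annual = $2,600.76 + $961.44 + $433.20 = $3,995.40
Monthly escrow = $3,995.40 ÷ 12 = $332.95

$332.95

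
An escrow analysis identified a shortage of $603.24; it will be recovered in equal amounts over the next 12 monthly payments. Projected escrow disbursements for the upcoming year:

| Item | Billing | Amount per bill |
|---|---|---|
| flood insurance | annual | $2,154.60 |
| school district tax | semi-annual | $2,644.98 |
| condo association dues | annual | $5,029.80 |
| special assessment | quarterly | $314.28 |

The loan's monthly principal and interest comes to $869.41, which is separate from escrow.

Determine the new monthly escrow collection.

$1,194.56

Flood insurance = $2,154.60 annually
School district tax = $2,644.98 × 2 = $5,289.96 annually
Condo association dues = $5,029.80 annually
Special assessment = $314.28 × 4 = $1,257.12 annually
Total annual escrow = $2,154.60 + $5,289.96 + $5,029.80 + $1,257.12 = $13,731.48
Per month = $13,731.48 ÷ 12 = $1,144.29
Shortage per month = $603.24 ÷ 12 = $50.27
New monthly escrow = $1,144.29 + $50.27 = $1,194.56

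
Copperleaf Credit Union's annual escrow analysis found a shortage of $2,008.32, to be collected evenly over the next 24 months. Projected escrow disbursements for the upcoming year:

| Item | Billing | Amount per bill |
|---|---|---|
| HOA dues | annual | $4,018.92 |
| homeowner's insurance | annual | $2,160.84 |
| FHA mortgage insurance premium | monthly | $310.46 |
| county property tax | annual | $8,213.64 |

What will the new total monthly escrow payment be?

$1,593.59

HOA dues = $4,018.92/yr
Homeowner's insurance = $2,160.84/yr
FHA mortgage insurance premium = $310.46 × 12 = $3,725.52/yr
County property tax = $8,213.64/yr
Combined annual = $18,118.92
Per month = $18,118.92 ÷ 12 = $1,509.91
Monthly shortage recovery: $2,008.32 ÷ 24 = $83.68
Adjusted monthly = $1,509.91 + $83.68 = $1,593.59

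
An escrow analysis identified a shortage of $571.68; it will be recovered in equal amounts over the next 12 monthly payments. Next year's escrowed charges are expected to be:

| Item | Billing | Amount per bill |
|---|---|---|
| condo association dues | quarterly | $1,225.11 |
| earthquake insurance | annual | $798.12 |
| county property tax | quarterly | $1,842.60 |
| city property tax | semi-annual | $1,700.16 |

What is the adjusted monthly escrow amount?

$1,420.08

Condo association dues — $1,225.11 × 4 = $4,900.44
Earthquake insurance — $798.12
County property tax — $1,842.60 × 4 = $7,370.40
City property tax — $1,700.16 × 2 = $3,400.32
Total annual escrow = $4,900.44 + $798.12 + $7,370.40 + $3,400.32 = $16,469.28
Base monthly escrow = $16,469.28 / 12 = $1,372.44
Shortage spread = $571.68 ÷ 12 = $47.64/mo
Adjusted monthly = $1,372.44 + $47.64 = $1,420.08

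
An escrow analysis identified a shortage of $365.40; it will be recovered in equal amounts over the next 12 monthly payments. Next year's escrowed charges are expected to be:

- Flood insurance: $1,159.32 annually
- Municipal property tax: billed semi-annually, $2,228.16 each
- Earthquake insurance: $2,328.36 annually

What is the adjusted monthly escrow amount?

Flood insurance — $1,159.32/yr
Municipal property tax — $2,228.16 × 2 = $4,456.32/yr
Earthquake insurance — $2,328.36/yr
Total per year = $7,944.00
Per month = $7,944.00 ÷ 12 = $662.00
Shortage spread = $365.40 ÷ 12 = $30.45/mo
New monthly escrow = $662.00 + $30.45 = $692.45

$692.45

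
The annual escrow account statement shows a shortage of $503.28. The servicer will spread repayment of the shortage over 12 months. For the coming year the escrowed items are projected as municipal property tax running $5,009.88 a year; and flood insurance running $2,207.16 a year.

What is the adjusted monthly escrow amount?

Municipal property tax: $5,009.88
Flood insurance: $2,207.16
Total annual escrow = $7,217.04
Monthly = $7,217.04 / 12 = $601.42
Monthly shortage recovery: $503.28 ÷ 12 = $41.94
Adjusted monthly = $601.42 + $41.94 = $643.36

$643.36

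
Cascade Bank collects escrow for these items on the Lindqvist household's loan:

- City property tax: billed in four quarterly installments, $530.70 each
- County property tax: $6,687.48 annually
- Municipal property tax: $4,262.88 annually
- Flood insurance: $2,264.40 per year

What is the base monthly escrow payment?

City property tax — $530.70 × 4 = $2,122.80 annually
County property tax — $6,687.48 annually
Municipal property tax — $4,262.88 annually
Flood insurance — $2,264.40 annually
Yearly total = $15,337.56
Per month = $15,337.56 / 12 = $1,278.13

$1,278.13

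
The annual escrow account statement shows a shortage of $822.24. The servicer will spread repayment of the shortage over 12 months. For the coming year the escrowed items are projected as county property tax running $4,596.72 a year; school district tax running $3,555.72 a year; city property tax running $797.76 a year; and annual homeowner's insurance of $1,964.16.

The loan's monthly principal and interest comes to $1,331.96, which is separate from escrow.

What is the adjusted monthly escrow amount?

$978.05

County property tax — $4,596.72 per year
School district tax — $3,555.72 per year
City property tax — $797.76 per year
Homeowner's insurance — $1,964.16 per year
Total per year = $4,596.72 + $3,555.72 + $797.76 + $1,964.16 = $10,914.36
Monthly escrow = $10,914.36 / 12 = $909.53
Shortage spread = $822.24 ÷ 12 = $68.52/mo
New monthly escrow = $909.53 + $68.52 = $978.05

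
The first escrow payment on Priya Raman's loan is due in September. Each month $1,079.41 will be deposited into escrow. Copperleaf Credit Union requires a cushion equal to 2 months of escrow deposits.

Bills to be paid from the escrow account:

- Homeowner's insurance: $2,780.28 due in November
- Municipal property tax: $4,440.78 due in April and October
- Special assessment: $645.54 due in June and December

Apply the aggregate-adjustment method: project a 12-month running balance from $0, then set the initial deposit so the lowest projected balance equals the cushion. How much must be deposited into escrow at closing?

$6,141.65

Cushion = 2 × $1,079.41 = $2,158.82
Trial balance (start $0, +$1,079.41 each month, − disbursements):
  Sep: +$1,079.41 → $1,079.41
  Oct: +$1,079.41 − $4,440.78 → -$2,281.96
  Nov: +$1,079.41 − $2,780.28 → -$3,982.83
  Dec: +$1,079.41 − $645.54 → -$3,548.96
  Jan: +$1,079.41 → -$2,469.55
  Feb: +$1,079.41 → -$1,390.14
  Mar: +$1,079.41 → -$310.73
  Apr: +$1,079.41 − $4,440.78 → -$3,672.10
  May: +$1,079.41 → -$2,592.69
  Jun: +$1,079.41 − $645.54 → -$2,158.82
  Jul: +$1,079.41 → -$1,079.41
  Aug: +$1,079.41 → $0.00
Lowest trial balance = -$3,982.83 (Nov)
Initial deposit = cushion − low point = $2,158.82 − (-$3,982.83) = $6,141.65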